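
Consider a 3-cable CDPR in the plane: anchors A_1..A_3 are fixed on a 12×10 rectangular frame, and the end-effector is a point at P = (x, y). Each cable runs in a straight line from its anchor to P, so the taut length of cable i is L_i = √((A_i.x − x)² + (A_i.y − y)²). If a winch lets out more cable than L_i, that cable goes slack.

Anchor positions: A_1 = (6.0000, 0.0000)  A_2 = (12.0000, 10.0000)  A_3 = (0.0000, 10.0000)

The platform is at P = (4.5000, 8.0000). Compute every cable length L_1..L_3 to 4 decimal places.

(8.1394, 7.7621, 4.9244)

L_1: Δ = A_1−P = (1.5000, -8.0000) → ‖Δ‖ = √66.2500 = 8.1394
L_2: Δ = A_2−P = (7.5000, 2.0000) → ‖Δ‖ = √60.2500 = 7.7621
L_3: Δ = A_3−P = (-4.5000, 2.0000) → ‖Δ‖ = √24.2500 = 4.9244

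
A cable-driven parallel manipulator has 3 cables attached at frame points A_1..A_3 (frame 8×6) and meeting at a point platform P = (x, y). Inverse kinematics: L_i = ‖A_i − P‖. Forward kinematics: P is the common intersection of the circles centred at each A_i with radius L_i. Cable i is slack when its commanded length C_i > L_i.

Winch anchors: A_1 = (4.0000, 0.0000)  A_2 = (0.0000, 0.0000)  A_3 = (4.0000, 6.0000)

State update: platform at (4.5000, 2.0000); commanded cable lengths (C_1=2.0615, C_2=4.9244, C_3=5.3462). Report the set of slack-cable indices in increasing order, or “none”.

3

cable 1: √((-0.5000)²+(-2.0000)²)=2.0616, C_1=2.0615: taut
cable 2: √((-4.5000)²+(-2.0000)²)=4.9244, C_2=4.9244: taut
cable 3: √((-0.5000)²+(4.0000)²)=4.0311, C_3=5.3462: slack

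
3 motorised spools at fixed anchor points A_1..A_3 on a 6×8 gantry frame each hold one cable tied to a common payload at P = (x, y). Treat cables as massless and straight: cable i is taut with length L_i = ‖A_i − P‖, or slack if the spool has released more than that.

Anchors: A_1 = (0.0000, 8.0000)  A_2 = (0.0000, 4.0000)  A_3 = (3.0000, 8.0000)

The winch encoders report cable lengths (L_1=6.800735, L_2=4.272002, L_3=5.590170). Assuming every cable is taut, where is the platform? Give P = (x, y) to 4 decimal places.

(4.0000, 2.5000)

expand ‖A_i−P‖²=L_i² and subtract eq 1 (c_i ≔ ‖A_i‖²−L_i²)
c_1 = 0.0000+64.0000−46.2500 = 17.7500
eq1−eq2 → [0.0000  8.0000]·P = 20.0000
eq1−eq3 → [-6.0000  0.0000]·P = -24.0000
2×2 solve → P = (4.0000, 2.5000)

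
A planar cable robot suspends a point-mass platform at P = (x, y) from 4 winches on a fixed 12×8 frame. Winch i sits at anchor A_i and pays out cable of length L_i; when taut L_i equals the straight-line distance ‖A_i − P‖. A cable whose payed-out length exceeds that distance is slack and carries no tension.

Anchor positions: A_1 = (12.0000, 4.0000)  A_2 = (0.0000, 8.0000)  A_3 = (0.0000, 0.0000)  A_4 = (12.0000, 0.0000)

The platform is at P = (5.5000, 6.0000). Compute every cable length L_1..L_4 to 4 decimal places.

(6.8007, 5.8523, 8.1394, 8.8459)

L_1 = √((12.0000−5.5000)² + (4.0000−6.0000)²) = 6.8007
L_2 = √((0.0000−5.5000)² + (8.0000−6.0000)²) = 5.8523
L_3 = √((0.0000−5.5000)² + (0.0000−6.0000)²) = 8.1394
L_4 = √((12.0000−5.5000)² + (0.0000−6.0000)²) = 8.8459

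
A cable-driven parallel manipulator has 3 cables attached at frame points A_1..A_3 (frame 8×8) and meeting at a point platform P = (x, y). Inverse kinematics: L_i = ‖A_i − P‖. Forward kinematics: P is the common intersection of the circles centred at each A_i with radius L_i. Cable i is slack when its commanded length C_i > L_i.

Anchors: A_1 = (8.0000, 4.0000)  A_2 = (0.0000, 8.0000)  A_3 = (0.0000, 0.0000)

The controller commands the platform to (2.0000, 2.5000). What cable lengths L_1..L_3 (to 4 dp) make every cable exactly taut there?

L_1: Δ = A_1−P = (6.0000, 1.5000) → ‖Δ‖ = √38.2500 = 6.1847
L_2: Δ = A_2−P = (-2.0000, 5.5000) → ‖Δ‖ = √34.2500 = 5.8523
L_3: Δ = A_3−P = (-2.0000, -2.5000) → ‖Δ‖ = √10.2500 = 3.2016

(6.1847, 5.8523, 3.2016)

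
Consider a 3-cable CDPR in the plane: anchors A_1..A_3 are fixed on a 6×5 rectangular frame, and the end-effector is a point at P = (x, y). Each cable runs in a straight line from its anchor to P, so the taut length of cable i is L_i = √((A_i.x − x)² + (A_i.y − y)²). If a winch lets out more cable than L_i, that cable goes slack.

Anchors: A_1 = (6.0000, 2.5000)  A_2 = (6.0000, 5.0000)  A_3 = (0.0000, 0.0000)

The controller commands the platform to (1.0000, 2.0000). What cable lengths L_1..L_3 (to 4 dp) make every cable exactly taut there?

cable 1: Δx=5.0000, Δy=0.5000; L_1 = √(Δx²+Δy²) = 5.0249
cable 2: Δx=5.0000, Δy=3.0000; L_2 = √(Δx²+Δy²) = 5.8310
cable 3: Δx=-1.0000, Δy=-2.0000; L_3 = √(Δx²+Δy²) = 2.2361

(5.0249, 5.8310, 2.2361)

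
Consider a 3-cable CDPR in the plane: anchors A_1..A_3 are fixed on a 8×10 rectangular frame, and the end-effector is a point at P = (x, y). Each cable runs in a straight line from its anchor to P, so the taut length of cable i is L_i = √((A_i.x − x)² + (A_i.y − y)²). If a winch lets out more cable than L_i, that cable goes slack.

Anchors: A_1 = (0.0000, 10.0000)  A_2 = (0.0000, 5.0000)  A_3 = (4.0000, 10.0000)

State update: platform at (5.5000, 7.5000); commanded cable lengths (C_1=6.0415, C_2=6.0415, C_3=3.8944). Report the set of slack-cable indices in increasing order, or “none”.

cable 1: √((-5.5000)²+(2.5000)²)=6.0415, C_1=6.0415: taut
cable 2: √((-5.5000)²+(-2.5000)²)=6.0415, C_2=6.0415: taut
cable 3: √((-1.5000)²+(2.5000)²)=2.9155, C_3=3.8944: slack

3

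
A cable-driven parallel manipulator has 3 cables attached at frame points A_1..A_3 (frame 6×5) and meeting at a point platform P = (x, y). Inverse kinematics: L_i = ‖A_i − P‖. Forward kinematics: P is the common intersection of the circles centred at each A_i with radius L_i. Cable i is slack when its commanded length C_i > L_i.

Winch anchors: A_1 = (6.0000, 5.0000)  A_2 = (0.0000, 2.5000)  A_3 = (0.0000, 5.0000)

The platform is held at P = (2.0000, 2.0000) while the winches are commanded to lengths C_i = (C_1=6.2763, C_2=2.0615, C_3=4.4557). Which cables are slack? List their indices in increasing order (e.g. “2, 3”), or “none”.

1, 3

cable 1: L_1 = ‖A_1−P‖ = 5.0000;  C_1 = 6.2763 → slack
cable 2: L_2 = ‖A_2−P‖ = 2.0616;  C_2 = 2.0615 → taut
cable 3: L_3 = ‖A_3−P‖ = 3.6056;  C_3 = 4.4557 → slack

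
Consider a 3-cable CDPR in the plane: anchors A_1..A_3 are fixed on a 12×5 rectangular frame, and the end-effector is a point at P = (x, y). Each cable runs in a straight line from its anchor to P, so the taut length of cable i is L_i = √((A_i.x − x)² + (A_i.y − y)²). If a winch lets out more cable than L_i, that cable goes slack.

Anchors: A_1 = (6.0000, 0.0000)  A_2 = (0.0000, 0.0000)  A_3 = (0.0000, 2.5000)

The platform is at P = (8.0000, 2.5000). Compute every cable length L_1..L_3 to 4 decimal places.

(3.2016, 8.3815, 8.0000)

L_1: Δ = A_1−P = (-2.0000, -2.5000) → ‖Δ‖ = √10.2500 = 3.2016
L_2: Δ = A_2−P = (-8.0000, -2.5000) → ‖Δ‖ = √70.2500 = 8.3815
L_3: Δ = A_3−P = (-8.0000, 0.0000) → ‖Δ‖ = √64.0000 = 8.0000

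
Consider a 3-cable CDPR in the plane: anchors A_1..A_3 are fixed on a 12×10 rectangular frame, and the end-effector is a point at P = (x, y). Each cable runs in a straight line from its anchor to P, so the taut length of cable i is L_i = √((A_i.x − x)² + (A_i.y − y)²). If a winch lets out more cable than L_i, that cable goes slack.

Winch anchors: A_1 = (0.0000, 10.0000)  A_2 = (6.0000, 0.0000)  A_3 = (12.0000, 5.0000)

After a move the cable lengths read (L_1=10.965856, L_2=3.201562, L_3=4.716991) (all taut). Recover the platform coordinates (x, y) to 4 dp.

(8.0000, 2.5000)

each cable: (A_i−P)·(A_i−P) = L_i²; let k_i = ‖A_i‖²−L_i²
k_1 = 0.0000+100.0000−120.2500 = -20.2500
row 1: -12.0000x + 20.0000y = -46.0000  (k_2=25.7500)
row 2: -24.0000x + 10.0000y = -167.0000  (k_3=146.7500)
Cramer on rows 1–2 → x = 8.0000, y = 2.5000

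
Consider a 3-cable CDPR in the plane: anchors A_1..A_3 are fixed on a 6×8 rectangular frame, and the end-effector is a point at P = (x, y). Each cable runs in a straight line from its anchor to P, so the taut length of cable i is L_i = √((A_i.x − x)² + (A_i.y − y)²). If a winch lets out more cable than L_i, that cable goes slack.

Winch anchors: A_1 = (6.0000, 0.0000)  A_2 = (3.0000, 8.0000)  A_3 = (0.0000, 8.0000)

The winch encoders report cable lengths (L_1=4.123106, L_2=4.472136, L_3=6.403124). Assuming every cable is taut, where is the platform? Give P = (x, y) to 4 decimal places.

(5.0000, 4.0000)

expand ‖A_i−P‖²=L_i² and subtract eq 1 (q_i ≔ ‖A_i‖²−L_i²)
q_1 = 36.0000+0.0000−17.0000 = 19.0000
eq1−eq2 → [6.0000  -16.0000]·P = -34.0000
eq1−eq3 → [12.0000  -16.0000]·P = -4.0000
2×2 solve → P = (5.0000, 4.0000)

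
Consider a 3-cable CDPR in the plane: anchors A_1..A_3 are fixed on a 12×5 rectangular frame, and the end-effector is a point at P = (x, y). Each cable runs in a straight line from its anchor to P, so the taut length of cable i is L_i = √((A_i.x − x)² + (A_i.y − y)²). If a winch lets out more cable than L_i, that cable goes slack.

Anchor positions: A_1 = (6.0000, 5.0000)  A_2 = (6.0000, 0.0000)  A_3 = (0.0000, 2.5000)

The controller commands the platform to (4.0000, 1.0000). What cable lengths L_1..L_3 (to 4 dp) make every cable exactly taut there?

L_1 = √((6.0000−4.0000)² + (5.0000−1.0000)²) = 4.4721
L_2 = √((6.0000−4.0000)² + (0.0000−1.0000)²) = 2.2361
L_3 = √((0.0000−4.0000)² + (2.5000−1.0000)²) = 4.2720

(4.4721, 2.2361, 4.2720)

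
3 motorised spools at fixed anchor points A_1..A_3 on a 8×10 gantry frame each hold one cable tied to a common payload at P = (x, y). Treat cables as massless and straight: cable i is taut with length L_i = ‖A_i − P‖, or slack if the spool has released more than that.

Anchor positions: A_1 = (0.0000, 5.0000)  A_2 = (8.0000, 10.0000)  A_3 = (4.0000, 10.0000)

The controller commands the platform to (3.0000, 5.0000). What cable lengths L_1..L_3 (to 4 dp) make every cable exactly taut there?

(3.0000, 7.0711, 5.0990)

L_1 = √((0.0000−3.0000)² + (5.0000−5.0000)²) = 3.0000
L_2 = √((8.0000−3.0000)² + (10.0000−5.0000)²) = 7.0711
L_3 = √((4.0000−3.0000)² + (10.0000−5.0000)²) = 5.0990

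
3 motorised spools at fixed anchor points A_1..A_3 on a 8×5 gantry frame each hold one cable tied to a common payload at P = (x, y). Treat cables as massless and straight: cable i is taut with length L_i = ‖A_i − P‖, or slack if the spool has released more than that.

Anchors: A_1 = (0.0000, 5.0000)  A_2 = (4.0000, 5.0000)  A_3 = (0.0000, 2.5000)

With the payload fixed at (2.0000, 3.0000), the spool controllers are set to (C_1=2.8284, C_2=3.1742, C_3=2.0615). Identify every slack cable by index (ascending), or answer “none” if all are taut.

cable 1: √((-2.0000)²+(2.0000)²)=2.8284, C_1=2.8284: taut
cable 2: √((2.0000)²+(2.0000)²)=2.8284, C_2=3.1742: slack
cable 3: √((-2.0000)²+(-0.5000)²)=2.0616, C_3=2.0615: taut

2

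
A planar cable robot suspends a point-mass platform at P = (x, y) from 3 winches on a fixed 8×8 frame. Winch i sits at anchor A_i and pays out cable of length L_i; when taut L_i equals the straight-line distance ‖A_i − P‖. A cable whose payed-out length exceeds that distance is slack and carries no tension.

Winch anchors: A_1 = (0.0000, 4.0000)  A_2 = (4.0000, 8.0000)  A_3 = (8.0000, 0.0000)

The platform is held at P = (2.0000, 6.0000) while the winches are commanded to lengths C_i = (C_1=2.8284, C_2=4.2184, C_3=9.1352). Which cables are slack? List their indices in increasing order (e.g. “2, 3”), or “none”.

2, 3

cable 1: √((-2.0000)²+(-2.0000)²)=2.8284, C_1=2.8284: taut
cable 2: √((2.0000)²+(2.0000)²)=2.8284, C_2=4.2184: slack
cable 3: √((6.0000)²+(-6.0000)²)=8.4853, C_3=9.1352: slack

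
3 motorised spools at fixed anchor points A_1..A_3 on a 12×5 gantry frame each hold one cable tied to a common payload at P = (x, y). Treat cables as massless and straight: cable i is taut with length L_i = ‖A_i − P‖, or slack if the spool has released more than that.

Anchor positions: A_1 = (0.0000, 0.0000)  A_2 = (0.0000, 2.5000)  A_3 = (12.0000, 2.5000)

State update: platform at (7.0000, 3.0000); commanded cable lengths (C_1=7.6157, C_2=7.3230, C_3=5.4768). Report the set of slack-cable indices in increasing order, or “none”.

2, 3

i=1: geometric 7.6158 vs commanded 7.6157 ⇒ taut
i=2: geometric 7.0178 vs commanded 7.3230 ⇒ slack
i=3: geometric 5.0249 vs commanded 5.4768 ⇒ slack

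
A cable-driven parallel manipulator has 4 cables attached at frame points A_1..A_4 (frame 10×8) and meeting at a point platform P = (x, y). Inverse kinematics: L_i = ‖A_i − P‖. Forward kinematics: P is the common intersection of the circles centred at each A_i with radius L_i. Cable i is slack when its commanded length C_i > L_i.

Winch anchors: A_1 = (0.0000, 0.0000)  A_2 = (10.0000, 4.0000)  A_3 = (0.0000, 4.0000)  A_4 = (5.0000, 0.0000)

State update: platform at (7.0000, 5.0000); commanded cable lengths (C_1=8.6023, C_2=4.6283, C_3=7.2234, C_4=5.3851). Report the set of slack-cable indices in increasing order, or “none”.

cable 1: √((-7.0000)²+(-5.0000)²)=8.6023, C_1=8.6023: taut
cable 2: √((3.0000)²+(-1.0000)²)=3.1623, C_2=4.6283: slack
cable 3: √((-7.0000)²+(-1.0000)²)=7.0711, C_3=7.2234: slack
cable 4: √((-2.0000)²+(-5.0000)²)=5.3852, C_4=5.3851: taut

2, 3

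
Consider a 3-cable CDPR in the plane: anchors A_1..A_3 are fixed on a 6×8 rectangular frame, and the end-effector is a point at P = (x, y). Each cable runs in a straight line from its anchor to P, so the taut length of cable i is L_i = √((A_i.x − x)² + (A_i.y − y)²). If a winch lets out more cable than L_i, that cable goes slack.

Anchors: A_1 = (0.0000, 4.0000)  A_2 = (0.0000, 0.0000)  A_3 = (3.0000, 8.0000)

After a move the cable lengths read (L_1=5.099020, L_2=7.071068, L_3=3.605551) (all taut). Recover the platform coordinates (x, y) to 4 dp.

(5.0000, 5.0000)

circle eqns → linear via eq_j − eq_1; set c_j = A_j·A_j − L_j²
c_1 = 0.0000+16.0000−26.0000 = -10.0000
0.0000·x + 8.0000·y = c_1−c_2 = 40.0000
-6.0000·x − 8.0000·y = c_1−c_3 = -70.0000
solve first two rows → x=5.0000, y=5.0000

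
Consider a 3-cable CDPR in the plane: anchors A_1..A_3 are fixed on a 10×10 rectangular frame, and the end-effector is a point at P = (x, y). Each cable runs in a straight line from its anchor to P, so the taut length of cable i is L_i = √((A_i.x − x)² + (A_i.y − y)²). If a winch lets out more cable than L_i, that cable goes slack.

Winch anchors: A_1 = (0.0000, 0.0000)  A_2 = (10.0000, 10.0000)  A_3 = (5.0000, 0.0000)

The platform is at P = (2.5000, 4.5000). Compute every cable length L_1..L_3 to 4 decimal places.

L_1: Δ = A_1−P = (-2.5000, -4.5000) → ‖Δ‖ = √26.5000 = 5.1478
L_2: Δ = A_2−P = (7.5000, 5.5000) → ‖Δ‖ = √86.5000 = 9.3005
L_3: Δ = A_3−P = (2.5000, -4.5000) → ‖Δ‖ = √26.5000 = 5.1478

(5.1478, 9.3005, 5.1478)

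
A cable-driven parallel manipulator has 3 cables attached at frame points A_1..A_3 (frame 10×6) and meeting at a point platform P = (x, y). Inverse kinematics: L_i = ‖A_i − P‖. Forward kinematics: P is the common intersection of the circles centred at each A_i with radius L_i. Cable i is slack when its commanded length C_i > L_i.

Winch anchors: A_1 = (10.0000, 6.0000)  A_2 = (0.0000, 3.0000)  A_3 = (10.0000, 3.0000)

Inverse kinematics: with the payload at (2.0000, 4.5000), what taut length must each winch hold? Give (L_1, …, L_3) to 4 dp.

L_1: Δ = A_1−P = (8.0000, 1.5000) → ‖Δ‖ = √66.2500 = 8.1394
L_2: Δ = A_2−P = (-2.0000, -1.5000) → ‖Δ‖ = √6.2500 = 2.5000
L_3: Δ = A_3−P = (8.0000, -1.5000) → ‖Δ‖ = √66.2500 = 8.1394

(8.1394, 2.5000, 8.1394)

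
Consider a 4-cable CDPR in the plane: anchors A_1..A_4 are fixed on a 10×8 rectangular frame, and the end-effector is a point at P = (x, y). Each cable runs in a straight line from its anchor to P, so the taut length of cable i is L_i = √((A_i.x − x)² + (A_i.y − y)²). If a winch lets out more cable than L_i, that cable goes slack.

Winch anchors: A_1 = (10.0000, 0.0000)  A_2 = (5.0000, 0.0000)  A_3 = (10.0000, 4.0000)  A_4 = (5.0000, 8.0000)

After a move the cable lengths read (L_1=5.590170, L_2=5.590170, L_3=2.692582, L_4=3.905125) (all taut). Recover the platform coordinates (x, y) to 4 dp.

each cable: (A_i−P)·(A_i−P) = L_i²; let c_i = ‖A_i‖²−L_i²
c_1 = 100.0000+0.0000−31.2500 = 68.7500
row 1: 10.0000x + 0.0000y = 75.0000  (c_2=-6.2500)
row 2: 0.0000x − 8.0000y = -40.0000  (c_3=108.7500)
row 3: 10.0000x − 16.0000y = -5.0000  (c_4=73.7500)
Cramer on rows 1–2 → x = 7.5000, y = 5.0000
check cable 4: ‖A_4−P‖² = 15.2500 ≈ L_4² = 15.2500 ✓

(7.5000, 5.0000)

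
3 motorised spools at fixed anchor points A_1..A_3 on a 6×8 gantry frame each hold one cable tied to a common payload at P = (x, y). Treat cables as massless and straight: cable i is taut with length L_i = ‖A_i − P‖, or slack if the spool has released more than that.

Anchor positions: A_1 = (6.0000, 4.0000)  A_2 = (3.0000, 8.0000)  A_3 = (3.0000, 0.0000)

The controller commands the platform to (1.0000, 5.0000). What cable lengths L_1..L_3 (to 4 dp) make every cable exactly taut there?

L_1: Δ = A_1−P = (5.0000, -1.0000) → ‖Δ‖ = √26.0000 = 5.0990
L_2: Δ = A_2−P = (2.0000, 3.0000) → ‖Δ‖ = √13.0000 = 3.6056
L_3: Δ = A_3−P = (2.0000, -5.0000) → ‖Δ‖ = √29.0000 = 5.3852

(5.0990, 3.6056, 5.3852)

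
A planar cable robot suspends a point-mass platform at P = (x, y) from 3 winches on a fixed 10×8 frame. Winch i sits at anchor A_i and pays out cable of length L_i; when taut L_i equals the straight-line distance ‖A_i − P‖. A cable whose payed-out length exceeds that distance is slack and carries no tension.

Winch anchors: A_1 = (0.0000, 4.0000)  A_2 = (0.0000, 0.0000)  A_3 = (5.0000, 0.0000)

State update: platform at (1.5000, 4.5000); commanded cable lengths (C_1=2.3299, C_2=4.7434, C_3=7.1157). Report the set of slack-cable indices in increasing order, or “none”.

1, 3

cable 1: L_1 = ‖A_1−P‖ = 1.5811;  C_1 = 2.3299 → slack
cable 2: L_2 = ‖A_2−P‖ = 4.7434;  C_2 = 4.7434 → taut
cable 3: L_3 = ‖A_3−P‖ = 5.7009;  C_3 = 7.1157 → slack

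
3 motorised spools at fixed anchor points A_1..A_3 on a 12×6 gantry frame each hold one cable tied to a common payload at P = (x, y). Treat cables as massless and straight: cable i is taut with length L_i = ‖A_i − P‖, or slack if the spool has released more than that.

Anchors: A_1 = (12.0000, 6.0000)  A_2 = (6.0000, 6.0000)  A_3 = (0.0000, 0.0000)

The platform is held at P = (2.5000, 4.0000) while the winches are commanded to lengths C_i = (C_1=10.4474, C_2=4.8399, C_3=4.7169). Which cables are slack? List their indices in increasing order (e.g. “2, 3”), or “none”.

cable 1: √((9.5000)²+(2.0000)²)=9.7082, C_1=10.4474: slack
cable 2: √((3.5000)²+(2.0000)²)=4.0311, C_2=4.8399: slack
cable 3: √((-2.5000)²+(-4.0000)²)=4.7170, C_3=4.7169: taut

1, 2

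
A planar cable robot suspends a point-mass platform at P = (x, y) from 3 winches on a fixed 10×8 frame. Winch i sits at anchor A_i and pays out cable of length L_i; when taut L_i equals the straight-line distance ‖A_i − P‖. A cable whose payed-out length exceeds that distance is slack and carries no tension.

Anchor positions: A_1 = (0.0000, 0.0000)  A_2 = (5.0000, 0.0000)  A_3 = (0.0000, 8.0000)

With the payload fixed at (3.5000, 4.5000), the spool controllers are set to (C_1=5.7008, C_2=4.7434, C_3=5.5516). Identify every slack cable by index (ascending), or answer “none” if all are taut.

3

i=1: geometric 5.7009 vs commanded 5.7008 ⇒ taut
i=2: geometric 4.7434 vs commanded 4.7434 ⇒ taut
i=3: geometric 4.9497 vs commanded 5.5516 ⇒ slack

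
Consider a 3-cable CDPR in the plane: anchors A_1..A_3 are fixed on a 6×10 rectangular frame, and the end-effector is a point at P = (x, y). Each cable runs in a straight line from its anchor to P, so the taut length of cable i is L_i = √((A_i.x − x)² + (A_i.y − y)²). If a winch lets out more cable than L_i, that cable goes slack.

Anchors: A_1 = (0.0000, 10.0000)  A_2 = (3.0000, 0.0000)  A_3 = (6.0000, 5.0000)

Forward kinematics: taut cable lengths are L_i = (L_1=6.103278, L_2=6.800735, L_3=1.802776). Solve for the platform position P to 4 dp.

circle eqns → linear via eq_j − eq_1; set k_j = A_j·A_j − L_j²
k_1 = 0.0000+100.0000−37.2500 = 62.7500
-6.0000·x + 20.0000·y = k_1−k_2 = 100.0000
-12.0000·x + 10.0000·y = k_1−k_3 = 5.0000
solve first two rows → x=5.0000, y=6.5000

(5.0000, 6.5000)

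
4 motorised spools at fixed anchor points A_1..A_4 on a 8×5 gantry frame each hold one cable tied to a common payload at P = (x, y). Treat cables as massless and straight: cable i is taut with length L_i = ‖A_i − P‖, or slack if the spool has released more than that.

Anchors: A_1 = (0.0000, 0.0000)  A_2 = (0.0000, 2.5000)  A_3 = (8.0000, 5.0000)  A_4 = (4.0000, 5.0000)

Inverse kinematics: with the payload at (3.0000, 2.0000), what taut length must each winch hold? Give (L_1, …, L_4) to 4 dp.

(3.6056, 3.0414, 5.8310, 3.1623)

cable 1: Δx=-3.0000, Δy=-2.0000; L_1 = √(Δx²+Δy²) = 3.6056
cable 2: Δx=-3.0000, Δy=0.5000; L_2 = √(Δx²+Δy²) = 3.0414
cable 3: Δx=5.0000, Δy=3.0000; L_3 = √(Δx²+Δy²) = 5.8310
cable 4: Δx=1.0000, Δy=3.0000; L_4 = √(Δx²+Δy²) = 3.1623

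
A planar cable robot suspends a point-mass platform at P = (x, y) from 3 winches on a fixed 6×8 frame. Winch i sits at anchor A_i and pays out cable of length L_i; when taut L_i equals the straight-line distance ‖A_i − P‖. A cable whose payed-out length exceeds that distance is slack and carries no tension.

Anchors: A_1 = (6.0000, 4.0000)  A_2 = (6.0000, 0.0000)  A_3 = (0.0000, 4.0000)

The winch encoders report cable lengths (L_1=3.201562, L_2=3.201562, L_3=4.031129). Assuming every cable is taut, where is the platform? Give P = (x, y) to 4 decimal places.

(3.5000, 2.0000)

expand ‖A_i−P‖²=L_i² and subtract eq 1 (c_i ≔ ‖A_i‖²−L_i²)
c_1 = 36.0000+16.0000−10.2500 = 41.7500
eq1−eq2 → [0.0000  8.0000]·P = 16.0000
eq1−eq3 → [12.0000  0.0000]·P = 42.0000
2×2 solve → P = (3.5000, 2.0000)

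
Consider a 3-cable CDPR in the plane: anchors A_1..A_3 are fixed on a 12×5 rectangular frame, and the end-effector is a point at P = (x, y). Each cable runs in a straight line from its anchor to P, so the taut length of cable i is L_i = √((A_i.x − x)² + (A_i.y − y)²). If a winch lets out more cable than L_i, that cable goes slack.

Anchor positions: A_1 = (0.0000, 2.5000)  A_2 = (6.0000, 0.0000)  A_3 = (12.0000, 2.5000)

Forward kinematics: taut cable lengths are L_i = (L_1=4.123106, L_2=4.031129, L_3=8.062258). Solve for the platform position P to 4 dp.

circle eqns → linear via eq_j − eq_1; set c_j = A_j·A_j − L_j²
c_1 = 0.0000+6.2500−17.0000 = -10.7500
-12.0000·x + 5.0000·y = c_1−c_2 = -30.5000
-24.0000·x + 0.0000·y = c_1−c_3 = -96.0000
solve first two rows → x=4.0000, y=3.5000

(4.0000, 3.5000)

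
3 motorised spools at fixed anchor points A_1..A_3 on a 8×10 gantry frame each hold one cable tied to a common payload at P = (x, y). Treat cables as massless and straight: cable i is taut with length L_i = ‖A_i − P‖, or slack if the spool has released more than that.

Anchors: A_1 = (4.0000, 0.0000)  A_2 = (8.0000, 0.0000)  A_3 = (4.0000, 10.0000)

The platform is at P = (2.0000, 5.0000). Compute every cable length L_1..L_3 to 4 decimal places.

L_1: Δ = A_1−P = (2.0000, -5.0000) → ‖Δ‖ = √29.0000 = 5.3852
L_2: Δ = A_2−P = (6.0000, -5.0000) → ‖Δ‖ = √61.0000 = 7.8102
L_3: Δ = A_3−P = (2.0000, 5.0000) → ‖Δ‖ = √29.0000 = 5.3852

(5.3852, 7.8102, 5.3852)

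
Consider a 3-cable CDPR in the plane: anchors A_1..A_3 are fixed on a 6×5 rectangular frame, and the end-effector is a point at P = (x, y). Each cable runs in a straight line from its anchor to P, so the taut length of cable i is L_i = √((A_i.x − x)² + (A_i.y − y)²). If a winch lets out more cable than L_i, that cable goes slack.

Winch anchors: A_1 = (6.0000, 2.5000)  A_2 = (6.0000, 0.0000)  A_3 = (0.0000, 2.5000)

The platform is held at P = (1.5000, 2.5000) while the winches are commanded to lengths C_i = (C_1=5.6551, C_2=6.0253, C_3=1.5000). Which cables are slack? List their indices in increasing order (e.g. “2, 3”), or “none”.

cable 1: L_1 = ‖A_1−P‖ = 4.5000;  C_1 = 5.6551 → slack
cable 2: L_2 = ‖A_2−P‖ = 5.1478;  C_2 = 6.0253 → slack
cable 3: L_3 = ‖A_3−P‖ = 1.5000;  C_3 = 1.5000 → taut

1, 2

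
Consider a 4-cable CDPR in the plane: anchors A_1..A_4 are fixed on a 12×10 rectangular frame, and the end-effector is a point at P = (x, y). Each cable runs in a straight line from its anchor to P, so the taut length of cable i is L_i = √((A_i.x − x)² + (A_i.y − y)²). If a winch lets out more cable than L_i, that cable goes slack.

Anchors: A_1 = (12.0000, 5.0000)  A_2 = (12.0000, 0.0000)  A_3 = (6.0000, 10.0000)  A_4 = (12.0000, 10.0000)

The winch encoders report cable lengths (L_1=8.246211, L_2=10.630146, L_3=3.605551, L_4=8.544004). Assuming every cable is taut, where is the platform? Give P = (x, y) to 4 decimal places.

each cable: (A_i−P)·(A_i−P) = L_i²; let q_i = ‖A_i‖²−L_i²
q_1 = 144.0000+25.0000−68.0000 = 101.0000
row 1: 0.0000x + 10.0000y = 70.0000  (q_2=31.0000)
row 2: 12.0000x − 10.0000y = -22.0000  (q_3=123.0000)
row 3: 0.0000x − 10.0000y = -70.0000  (q_4=171.0000)
Cramer on rows 1–2 → x = 4.0000, y = 7.0000
check cable 4: ‖A_4−P‖² = 73.0000 ≈ L_4² = 73.0000 ✓

(4.0000, 7.0000)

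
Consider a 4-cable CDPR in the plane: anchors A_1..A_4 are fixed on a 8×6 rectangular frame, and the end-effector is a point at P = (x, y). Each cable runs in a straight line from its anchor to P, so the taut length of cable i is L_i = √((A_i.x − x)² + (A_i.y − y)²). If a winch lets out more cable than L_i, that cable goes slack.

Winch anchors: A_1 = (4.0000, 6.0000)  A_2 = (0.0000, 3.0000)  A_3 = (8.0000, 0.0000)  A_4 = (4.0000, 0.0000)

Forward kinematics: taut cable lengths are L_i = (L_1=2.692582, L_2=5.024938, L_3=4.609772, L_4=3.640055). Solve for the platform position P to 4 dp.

expand ‖A_i−P‖²=L_i² and subtract eq 1 (q_i ≔ ‖A_i‖²−L_i²)
q_1 = 16.0000+36.0000−7.2500 = 44.7500
eq1−eq2 → [8.0000  6.0000]·P = 61.0000
eq1−eq3 → [-8.0000  12.0000]·P = 2.0000
eq1−eq4 → [0.0000  12.0000]·P = 42.0000
2×2 solve → P = (5.0000, 3.5000)
check cable 4: ‖A_4−P‖² = 13.2500 ≈ L_4² = 13.2500 ✓

(5.0000, 3.5000)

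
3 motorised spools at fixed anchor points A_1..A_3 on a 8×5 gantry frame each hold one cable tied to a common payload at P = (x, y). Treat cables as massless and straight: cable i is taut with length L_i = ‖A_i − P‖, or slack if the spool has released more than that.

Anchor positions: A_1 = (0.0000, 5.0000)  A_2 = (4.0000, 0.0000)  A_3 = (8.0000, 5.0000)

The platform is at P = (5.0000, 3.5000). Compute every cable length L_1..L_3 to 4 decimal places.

(5.2202, 3.6401, 3.3541)

cable 1: Δx=-5.0000, Δy=1.5000; L_1 = √(Δx²+Δy²) = 5.2202
cable 2: Δx=-1.0000, Δy=-3.5000; L_2 = √(Δx²+Δy²) = 3.6401
cable 3: Δx=3.0000, Δy=1.5000; L_3 = √(Δx²+Δy²) = 3.3541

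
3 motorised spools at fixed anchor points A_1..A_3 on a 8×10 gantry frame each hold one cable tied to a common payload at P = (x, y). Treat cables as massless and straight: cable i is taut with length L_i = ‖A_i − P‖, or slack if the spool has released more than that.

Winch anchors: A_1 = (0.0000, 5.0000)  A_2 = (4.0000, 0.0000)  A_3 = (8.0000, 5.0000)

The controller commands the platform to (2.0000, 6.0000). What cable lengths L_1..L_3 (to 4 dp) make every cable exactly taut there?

L_1: Δ = A_1−P = (-2.0000, -1.0000) → ‖Δ‖ = √5.0000 = 2.2361
L_2: Δ = A_2−P = (2.0000, -6.0000) → ‖Δ‖ = √40.0000 = 6.3246
L_3: Δ = A_3−P = (6.0000, -1.0000) → ‖Δ‖ = √37.0000 = 6.0828

(2.2361, 6.3246, 6.0828)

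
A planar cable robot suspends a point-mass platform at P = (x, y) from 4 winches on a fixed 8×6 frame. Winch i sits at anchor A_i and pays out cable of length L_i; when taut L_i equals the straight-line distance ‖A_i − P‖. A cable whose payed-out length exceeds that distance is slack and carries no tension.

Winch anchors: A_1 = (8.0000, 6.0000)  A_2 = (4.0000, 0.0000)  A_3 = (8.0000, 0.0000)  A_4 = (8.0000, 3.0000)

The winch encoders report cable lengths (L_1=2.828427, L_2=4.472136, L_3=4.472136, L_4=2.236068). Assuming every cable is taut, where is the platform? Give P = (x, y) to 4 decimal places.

circle eqns → linear via eq_j − eq_1; set c_j = A_j·A_j − L_j²
c_1 = 64.0000+36.0000−8.0000 = 92.0000
8.0000·x + 12.0000·y = c_1−c_2 = 96.0000
0.0000·x + 12.0000·y = c_1−c_3 = 48.0000
0.0000·x + 6.0000·y = c_1−c_4 = 24.0000
solve first two rows → x=6.0000, y=4.0000
check cable 4: ‖A_4−P‖² = 5.0000 ≈ L_4² = 5.0000 ✓

(6.0000, 4.0000)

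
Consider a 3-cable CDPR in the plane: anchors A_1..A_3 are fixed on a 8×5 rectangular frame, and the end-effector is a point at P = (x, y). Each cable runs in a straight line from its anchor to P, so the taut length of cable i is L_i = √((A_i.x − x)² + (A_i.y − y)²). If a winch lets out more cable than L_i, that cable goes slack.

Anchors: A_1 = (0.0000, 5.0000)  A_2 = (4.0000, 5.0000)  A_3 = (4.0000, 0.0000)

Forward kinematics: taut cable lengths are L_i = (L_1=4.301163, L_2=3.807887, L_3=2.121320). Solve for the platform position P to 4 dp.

each cable: (A_i−P)·(A_i−P) = L_i²; let c_i = ‖A_i‖²−L_i²
c_1 = 0.0000+25.0000−18.5000 = 6.5000
row 1: -8.0000x + 0.0000y = -20.0000  (c_2=26.5000)
row 2: -8.0000x + 10.0000y = -5.0000  (c_3=11.5000)
Cramer on rows 1–2 → x = 2.5000, y = 1.5000

(2.5000, 1.5000)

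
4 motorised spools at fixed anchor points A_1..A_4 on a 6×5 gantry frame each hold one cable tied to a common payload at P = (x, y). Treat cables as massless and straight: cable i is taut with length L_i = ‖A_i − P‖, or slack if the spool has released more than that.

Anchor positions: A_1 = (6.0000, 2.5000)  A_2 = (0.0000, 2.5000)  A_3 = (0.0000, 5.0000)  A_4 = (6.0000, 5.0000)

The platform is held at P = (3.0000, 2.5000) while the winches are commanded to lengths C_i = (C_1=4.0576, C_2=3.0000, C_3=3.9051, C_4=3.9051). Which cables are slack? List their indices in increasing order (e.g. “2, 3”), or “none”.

1

cable 1: √((3.0000)²+(0.0000)²)=3.0000, C_1=4.0576: slack
cable 2: √((-3.0000)²+(0.0000)²)=3.0000, C_2=3.0000: taut
cable 3: √((-3.0000)²+(2.5000)²)=3.9051, C_3=3.9051: taut
cable 4: √((3.0000)²+(2.5000)²)=3.9051, C_4=3.9051: taut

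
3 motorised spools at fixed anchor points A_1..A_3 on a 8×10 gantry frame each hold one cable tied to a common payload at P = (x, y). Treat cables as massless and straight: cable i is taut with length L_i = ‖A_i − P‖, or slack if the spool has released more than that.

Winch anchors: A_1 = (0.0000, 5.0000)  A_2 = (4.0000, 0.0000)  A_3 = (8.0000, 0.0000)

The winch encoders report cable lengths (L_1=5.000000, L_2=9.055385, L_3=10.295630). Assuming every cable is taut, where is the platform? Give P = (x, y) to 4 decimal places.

(3.0000, 9.0000)

each cable: (A_i−P)·(A_i−P) = L_i²; let q_i = ‖A_i‖²−L_i²
q_1 = 0.0000+25.0000−25.0000 = 0.0000
row 1: -8.0000x + 10.0000y = 66.0000  (q_2=-66.0000)
row 2: -16.0000x + 10.0000y = 42.0000  (q_3=-42.0000)
Cramer on rows 1–2 → x = 3.0000, y = 9.0000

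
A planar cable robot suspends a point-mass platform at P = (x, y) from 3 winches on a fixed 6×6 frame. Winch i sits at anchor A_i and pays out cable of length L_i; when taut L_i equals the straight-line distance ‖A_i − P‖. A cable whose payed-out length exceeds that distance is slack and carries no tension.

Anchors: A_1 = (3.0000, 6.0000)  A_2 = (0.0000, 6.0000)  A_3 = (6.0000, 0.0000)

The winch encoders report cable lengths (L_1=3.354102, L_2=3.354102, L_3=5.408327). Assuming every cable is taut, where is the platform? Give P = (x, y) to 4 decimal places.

circle eqns → linear via eq_j − eq_1; set q_j = A_j·A_j − L_j²
q_1 = 9.0000+36.0000−11.2500 = 33.7500
6.0000·x + 0.0000·y = q_1−q_2 = 9.0000
-6.0000·x + 12.0000·y = q_1−q_3 = 27.0000
solve first two rows → x=1.5000, y=3.0000

(1.5000, 3.0000)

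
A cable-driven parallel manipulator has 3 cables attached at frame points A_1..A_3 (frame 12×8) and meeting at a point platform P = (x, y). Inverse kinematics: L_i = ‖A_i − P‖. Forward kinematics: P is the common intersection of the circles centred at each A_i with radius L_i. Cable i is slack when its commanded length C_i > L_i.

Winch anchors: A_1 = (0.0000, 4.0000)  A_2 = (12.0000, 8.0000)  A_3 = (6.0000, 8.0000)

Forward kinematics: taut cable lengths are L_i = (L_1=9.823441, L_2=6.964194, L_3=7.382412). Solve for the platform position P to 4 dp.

each cable: (A_i−P)·(A_i−P) = L_i²; let c_i = ‖A_i‖²−L_i²
c_1 = 0.0000+16.0000−96.5000 = -80.5000
row 1: -24.0000x − 8.0000y = -240.0000  (c_2=159.5000)
row 2: -12.0000x − 8.0000y = -126.0000  (c_3=45.5000)
Cramer on rows 1–2 → x = 9.5000, y = 1.5000

(9.5000, 1.5000)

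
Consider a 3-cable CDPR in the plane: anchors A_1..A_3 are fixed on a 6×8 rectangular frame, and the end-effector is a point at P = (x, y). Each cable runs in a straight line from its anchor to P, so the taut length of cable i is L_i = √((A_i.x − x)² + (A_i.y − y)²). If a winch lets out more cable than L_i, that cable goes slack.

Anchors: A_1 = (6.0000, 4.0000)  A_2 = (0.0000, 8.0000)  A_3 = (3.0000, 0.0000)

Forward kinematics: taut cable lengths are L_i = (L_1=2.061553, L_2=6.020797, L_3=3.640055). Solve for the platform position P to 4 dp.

(4.0000, 3.5000)

circle eqns → linear via eq_j − eq_1; set k_j = A_j·A_j − L_j²
k_1 = 36.0000+16.0000−4.2500 = 47.7500
12.0000·x − 8.0000·y = k_1−k_2 = 20.0000
6.0000·x + 8.0000·y = k_1−k_3 = 52.0000
solve first two rows → x=4.0000, y=3.5000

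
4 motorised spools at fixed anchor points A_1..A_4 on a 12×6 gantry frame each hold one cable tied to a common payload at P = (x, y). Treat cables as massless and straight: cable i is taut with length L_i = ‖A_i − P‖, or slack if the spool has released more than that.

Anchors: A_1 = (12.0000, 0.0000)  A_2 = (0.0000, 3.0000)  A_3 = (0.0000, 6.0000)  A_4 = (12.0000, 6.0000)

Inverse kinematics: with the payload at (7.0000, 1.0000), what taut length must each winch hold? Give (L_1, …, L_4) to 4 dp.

L_1 = √((12.0000−7.0000)² + (0.0000−1.0000)²) = 5.0990
L_2 = √((0.0000−7.0000)² + (3.0000−1.0000)²) = 7.2801
L_3 = √((0.0000−7.0000)² + (6.0000−1.0000)²) = 8.6023
L_4 = √((12.0000−7.0000)² + (6.0000−1.0000)²) = 7.0711

(5.0990, 7.2801, 8.6023, 7.0711)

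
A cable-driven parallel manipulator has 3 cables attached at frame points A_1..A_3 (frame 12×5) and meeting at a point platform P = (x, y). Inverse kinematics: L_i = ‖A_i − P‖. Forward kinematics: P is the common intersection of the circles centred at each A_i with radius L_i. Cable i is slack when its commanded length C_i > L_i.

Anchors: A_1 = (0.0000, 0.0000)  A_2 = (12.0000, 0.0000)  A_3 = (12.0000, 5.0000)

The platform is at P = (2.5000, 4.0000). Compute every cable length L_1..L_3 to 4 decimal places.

(4.7170, 10.3078, 9.5525)

L_1 = √((0.0000−2.5000)² + (0.0000−4.0000)²) = 4.7170
L_2 = √((12.0000−2.5000)² + (0.0000−4.0000)²) = 10.3078
L_3 = √((12.0000−2.5000)² + (5.0000−4.0000)²) = 9.5525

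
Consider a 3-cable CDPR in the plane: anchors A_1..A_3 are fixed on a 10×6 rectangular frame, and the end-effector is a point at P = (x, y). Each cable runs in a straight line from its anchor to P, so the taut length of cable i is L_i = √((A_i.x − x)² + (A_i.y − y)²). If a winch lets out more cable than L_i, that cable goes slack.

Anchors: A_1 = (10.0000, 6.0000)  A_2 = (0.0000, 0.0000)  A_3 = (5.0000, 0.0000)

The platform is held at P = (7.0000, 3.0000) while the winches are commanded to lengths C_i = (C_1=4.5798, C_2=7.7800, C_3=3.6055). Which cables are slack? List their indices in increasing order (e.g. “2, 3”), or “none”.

cable 1: L_1 = ‖A_1−P‖ = 4.2426;  C_1 = 4.5798 → slack
cable 2: L_2 = ‖A_2−P‖ = 7.6158;  C_2 = 7.7800 → slack
cable 3: L_3 = ‖A_3−P‖ = 3.6056;  C_3 = 3.6055 → taut

1, 2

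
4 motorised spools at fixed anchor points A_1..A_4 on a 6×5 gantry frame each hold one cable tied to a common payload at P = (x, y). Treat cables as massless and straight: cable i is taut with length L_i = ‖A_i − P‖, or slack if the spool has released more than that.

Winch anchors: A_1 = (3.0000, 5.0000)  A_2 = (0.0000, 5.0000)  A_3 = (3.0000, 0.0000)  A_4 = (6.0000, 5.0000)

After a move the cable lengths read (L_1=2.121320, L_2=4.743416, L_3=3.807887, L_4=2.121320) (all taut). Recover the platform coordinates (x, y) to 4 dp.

expand ‖A_i−P‖²=L_i² and subtract eq 1 (q_i ≔ ‖A_i‖²−L_i²)
q_1 = 9.0000+25.0000−4.5000 = 29.5000
eq1−eq2 → [6.0000  0.0000]·P = 27.0000
eq1−eq3 → [0.0000  10.0000]·P = 35.0000
eq1−eq4 → [-6.0000  0.0000]·P = -27.0000
2×2 solve → P = (4.5000, 3.5000)
check cable 4: ‖A_4−P‖² = 4.5000 ≈ L_4² = 4.5000 ✓

(4.5000, 3.5000)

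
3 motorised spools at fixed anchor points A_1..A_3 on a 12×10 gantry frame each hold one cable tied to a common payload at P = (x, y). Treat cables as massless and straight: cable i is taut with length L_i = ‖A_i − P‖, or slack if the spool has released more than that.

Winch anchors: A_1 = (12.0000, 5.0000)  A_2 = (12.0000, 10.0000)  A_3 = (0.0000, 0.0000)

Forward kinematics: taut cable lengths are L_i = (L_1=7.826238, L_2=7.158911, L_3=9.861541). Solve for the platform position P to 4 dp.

(5.0000, 8.5000)

expand ‖A_i−P‖²=L_i² and subtract eq 1 (k_i ≔ ‖A_i‖²−L_i²)
k_1 = 144.0000+25.0000−61.2500 = 107.7500
eq1−eq2 → [0.0000  -10.0000]·P = -85.0000
eq1−eq3 → [24.0000  10.0000]·P = 205.0000
2×2 solve → P = (5.0000, 8.5000)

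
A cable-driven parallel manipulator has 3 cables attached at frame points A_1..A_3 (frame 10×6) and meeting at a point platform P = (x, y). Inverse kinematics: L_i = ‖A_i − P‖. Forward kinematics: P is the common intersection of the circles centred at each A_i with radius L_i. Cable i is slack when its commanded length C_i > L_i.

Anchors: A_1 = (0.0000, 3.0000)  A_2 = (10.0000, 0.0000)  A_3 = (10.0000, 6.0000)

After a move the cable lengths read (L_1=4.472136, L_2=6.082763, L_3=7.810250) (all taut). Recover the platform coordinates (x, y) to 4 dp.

expand ‖A_i−P‖²=L_i² and subtract eq 1 (q_i ≔ ‖A_i‖²−L_i²)
q_1 = 0.0000+9.0000−20.0000 = -11.0000
eq1−eq2 → [-20.0000  6.0000]·P = -74.0000
eq1−eq3 → [-20.0000  -6.0000]·P = -86.0000
2×2 solve → P = (4.0000, 1.0000)

(4.0000, 1.0000)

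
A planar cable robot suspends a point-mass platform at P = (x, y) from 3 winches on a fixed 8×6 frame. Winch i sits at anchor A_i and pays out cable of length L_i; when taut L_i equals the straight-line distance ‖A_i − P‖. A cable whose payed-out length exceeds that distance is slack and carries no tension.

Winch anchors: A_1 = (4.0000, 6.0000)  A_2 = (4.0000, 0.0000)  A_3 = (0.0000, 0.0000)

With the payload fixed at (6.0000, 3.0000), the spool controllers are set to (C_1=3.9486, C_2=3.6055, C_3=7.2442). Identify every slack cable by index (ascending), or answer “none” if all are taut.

cable 1: √((-2.0000)²+(3.0000)²)=3.6056, C_1=3.9486: slack
cable 2: √((-2.0000)²+(-3.0000)²)=3.6056, C_2=3.6055: taut
cable 3: √((-6.0000)²+(-3.0000)²)=6.7082, C_3=7.2442: slack

1, 3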